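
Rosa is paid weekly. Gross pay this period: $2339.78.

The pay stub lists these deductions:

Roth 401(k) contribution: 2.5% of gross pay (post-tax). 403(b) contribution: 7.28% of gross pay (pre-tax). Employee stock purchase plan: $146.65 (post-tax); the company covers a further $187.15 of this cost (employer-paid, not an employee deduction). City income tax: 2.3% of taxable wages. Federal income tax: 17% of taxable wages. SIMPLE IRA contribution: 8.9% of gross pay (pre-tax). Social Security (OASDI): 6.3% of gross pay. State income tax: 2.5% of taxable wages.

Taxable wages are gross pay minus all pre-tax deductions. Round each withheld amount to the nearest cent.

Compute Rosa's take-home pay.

$1181.11

403(b) contribution: $2339.78 × 0.0728 = $170.34
SIMPLE IRA contribution: $2339.78 × 0.089 = $208.24
Pre-tax total = $170.34 + $208.24 = $378.58
Taxable wages = $2339.78 − $378.58 = $1961.20
City income tax: $1961.20 × 0.023 = $45.11
Federal income tax: $1961.20 × 0.17 = $333.40
State income tax: $1961.20 × 0.025 = $49.03
Social Security (OASDI): $2339.78 × 0.063 = $147.41
Roth 401(k) contribution: $2339.78 × 0.025 = $58.49
Employee stock purchase plan: $146.65
(Employer's $187.15 toward employee stock purchase plan is not withheld from the employee.)
Total deductions = $170.34 + $208.24 + $45.11 + $333.40 + $49.03 + $147.41 + $58.49 + $146.65 = $1158.67
Net pay = $2339.78 − $1158.67 = $1181.11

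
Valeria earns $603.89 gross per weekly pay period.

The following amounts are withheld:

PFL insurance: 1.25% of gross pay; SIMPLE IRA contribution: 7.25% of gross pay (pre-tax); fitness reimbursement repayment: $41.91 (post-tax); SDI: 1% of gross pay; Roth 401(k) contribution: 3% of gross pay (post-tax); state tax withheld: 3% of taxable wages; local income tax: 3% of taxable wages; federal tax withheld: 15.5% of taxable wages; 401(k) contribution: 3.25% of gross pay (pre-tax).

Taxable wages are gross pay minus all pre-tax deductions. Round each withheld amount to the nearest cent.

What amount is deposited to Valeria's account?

SIMPLE IRA contribution: $603.89 × 0.0725 = $43.78
401(k) contribution: $603.89 × 0.0325 = $19.63
Pre-tax total = $43.78 + $19.63 = $63.41
Taxable wages = $603.89 − $63.41 = $540.48
Federal tax withheld: $540.48 × 0.155 = $83.77
State tax withheld: $540.48 × 0.03 = $16.21
Local income tax: $540.48 × 0.03 = $16.21
SDI: $603.89 × 0.01 = $6.04
PFL insurance: $603.89 × 0.0125 = $7.55
Fitness reimbursement repayment: $41.91
Roth 401(k) contribution: $603.89 × 0.03 = $18.12
Total deductions = $43.78 + $19.63 + $83.77 + $16.21 + $16.21 + $6.04 + $7.55 + $41.91 + $18.12 = $253.22
Net pay = $603.89 − $253.22 = $350.67

$350.67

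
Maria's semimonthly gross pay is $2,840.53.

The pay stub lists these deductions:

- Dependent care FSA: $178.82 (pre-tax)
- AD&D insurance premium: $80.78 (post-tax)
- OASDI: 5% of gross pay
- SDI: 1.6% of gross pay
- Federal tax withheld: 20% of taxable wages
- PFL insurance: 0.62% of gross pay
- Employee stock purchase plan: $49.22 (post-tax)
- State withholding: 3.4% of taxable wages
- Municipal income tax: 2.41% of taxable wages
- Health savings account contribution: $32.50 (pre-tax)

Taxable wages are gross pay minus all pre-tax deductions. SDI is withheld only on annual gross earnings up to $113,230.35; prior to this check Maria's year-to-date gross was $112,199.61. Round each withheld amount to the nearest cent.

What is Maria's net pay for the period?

$1,644.49

Health savings account contribution: $32.50
Dependent care FSA: $178.82
Pre-tax total = $32.50 + $178.82 = $211.32
Taxable wages = $2,840.53 − $211.32 = $2,629.21
State withholding: $2,629.21 × 0.034 = $89.39
Municipal income tax: $2,629.21 × 0.0241 = $63.36
Federal tax withheld: $2,629.21 × 0.2 = $525.84
SDI: only $113,230.35 − $112,199.61 = $1,030.74 of this check is subject → $1,030.74 × 0.016 = $16.49
PFL insurance: $2,840.53 × 0.0062 = $17.61
OASDI: $2,840.53 × 0.05 = $142.03
AD&D insurance premium: $80.78
Employee stock purchase plan: $49.22
Total deductions = $32.50 + $178.82 + $89.39 + $63.36 + $525.84 + $16.49 + $17.61 + $142.03 + $80.78 + $49.22 = $1,196.04
Net pay = $2,840.53 − $1,196.04 = $1,644.49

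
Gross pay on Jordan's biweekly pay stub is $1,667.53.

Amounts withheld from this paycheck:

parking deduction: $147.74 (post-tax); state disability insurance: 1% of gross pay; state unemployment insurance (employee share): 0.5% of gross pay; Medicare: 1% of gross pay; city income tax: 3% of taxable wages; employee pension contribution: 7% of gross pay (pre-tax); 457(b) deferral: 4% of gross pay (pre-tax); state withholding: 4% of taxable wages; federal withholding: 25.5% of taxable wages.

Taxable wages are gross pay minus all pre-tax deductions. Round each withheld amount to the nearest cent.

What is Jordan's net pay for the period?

$812.33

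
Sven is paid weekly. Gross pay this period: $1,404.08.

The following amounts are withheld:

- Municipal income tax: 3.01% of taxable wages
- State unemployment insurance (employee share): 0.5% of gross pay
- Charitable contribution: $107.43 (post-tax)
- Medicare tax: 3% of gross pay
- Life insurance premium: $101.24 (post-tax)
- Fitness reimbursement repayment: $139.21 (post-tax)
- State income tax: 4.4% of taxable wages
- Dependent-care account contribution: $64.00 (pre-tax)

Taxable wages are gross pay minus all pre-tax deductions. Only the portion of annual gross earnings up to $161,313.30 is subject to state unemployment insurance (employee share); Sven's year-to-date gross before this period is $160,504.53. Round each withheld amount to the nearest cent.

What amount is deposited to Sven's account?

$846.74

Dependent-care account contribution: $64.00
Taxable wages = $1,404.08 − $64.00 = $1,340.08
State income tax: $1,340.08 × 0.044 = $58.96
Municipal income tax: $1,340.08 × 0.0301 = $40.34
Medicare tax: $1,404.08 × 0.03 = $42.12
State unemployment insurance (employee share): only $161,313.30 − $160,504.53 = $808.77 of this check is subject → $808.77 × 0.005 = $4.04
Fitness reimbursement repayment: $139.21
Charitable contribution: $107.43
Life insurance premium: $101.24
Total deductions = $64.00 + $58.96 + $40.34 + $42.12 + $4.04 + $139.21 + $107.43 + $101.24 = $557.34
Net pay = $1,404.08 − $557.34 = $846.74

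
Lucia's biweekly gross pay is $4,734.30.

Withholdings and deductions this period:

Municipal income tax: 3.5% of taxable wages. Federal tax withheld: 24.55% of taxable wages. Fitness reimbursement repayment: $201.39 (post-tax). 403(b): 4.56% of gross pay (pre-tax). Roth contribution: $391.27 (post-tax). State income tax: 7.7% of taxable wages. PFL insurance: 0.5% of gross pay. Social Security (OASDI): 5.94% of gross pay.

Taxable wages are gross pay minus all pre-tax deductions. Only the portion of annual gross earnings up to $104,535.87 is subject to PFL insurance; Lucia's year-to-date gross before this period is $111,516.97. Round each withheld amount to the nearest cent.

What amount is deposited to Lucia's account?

403(b): $4,734.30 × 0.0456 = $215.88
Taxable wages = $4,734.30 − $215.88 = $4,518.42
Federal tax withheld: $4,518.42 × 0.2455 = $1,109.27
State income tax: $4,518.42 × 0.077 = $347.92
Municipal income tax: $4,518.42 × 0.035 = $158.14
Social Security (OASDI): $4,734.30 × 0.0594 = $281.22
PFL insurance: annual cap $104,535.87 already reached (YTD $111,516.97), so $0.00
Fitness reimbursement repayment: $201.39
Roth contribution: $391.27
Total deductions = $215.88 + $1,109.27 + $347.92 + $158.14 + $281.22 + $0.00 + $201.39 + $391.27 = $2,705.09
Net pay = $4,734.30 − $2,705.09 = $2,029.21

$2,029.21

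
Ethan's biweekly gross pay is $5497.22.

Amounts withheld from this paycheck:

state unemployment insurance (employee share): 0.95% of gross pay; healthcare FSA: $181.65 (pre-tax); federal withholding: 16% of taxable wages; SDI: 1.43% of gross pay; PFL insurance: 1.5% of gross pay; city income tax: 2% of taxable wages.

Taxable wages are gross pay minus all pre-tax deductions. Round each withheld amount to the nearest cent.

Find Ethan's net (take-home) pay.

$4145.48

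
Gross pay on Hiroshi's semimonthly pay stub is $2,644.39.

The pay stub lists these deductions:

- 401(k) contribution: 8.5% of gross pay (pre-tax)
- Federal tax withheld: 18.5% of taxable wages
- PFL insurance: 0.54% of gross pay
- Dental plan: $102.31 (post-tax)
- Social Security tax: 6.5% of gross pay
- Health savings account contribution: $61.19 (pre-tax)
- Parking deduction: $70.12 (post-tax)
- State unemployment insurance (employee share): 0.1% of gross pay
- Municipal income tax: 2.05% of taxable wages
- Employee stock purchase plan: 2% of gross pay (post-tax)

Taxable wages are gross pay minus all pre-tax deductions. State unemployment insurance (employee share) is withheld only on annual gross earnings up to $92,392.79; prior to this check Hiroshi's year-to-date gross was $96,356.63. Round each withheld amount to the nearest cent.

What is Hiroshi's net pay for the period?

Health savings account contribution: $61.19
401(k) contribution: $2,644.39 × 0.085 = $224.77
Pre-tax total = $61.19 + $224.77 = $285.96
Taxable wages = $2,644.39 − $285.96 = $2,358.43
Municipal income tax: $2,358.43 × 0.0205 = $48.35
Federal tax withheld: $2,358.43 × 0.185 = $436.31
State unemployment insurance (employee share): annual cap $92,392.79 already reached (YTD $96,356.63), so $0.00
Social Security tax: $2,644.39 × 0.065 = $171.89
PFL insurance: $2,644.39 × 0.0054 = $14.28
Parking deduction: $70.12
Employee stock purchase plan: $2,644.39 × 0.02 = $52.89
Dental plan: $102.31
Total deductions = $61.19 + $224.77 + $48.35 + $436.31 + $0.00 + $171.89 + $14.28 + $70.12 + $52.89 + $102.31 = $1,182.11
Net pay = $2,644.39 − $1,182.11 = $1,462.28

$1,462.28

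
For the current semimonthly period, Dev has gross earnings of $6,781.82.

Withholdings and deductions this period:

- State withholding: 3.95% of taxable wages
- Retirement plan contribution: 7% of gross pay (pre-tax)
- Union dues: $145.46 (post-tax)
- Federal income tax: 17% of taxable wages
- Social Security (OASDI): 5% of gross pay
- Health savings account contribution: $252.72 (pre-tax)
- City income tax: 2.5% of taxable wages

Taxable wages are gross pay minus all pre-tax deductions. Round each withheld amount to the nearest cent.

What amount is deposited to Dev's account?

$4,150.07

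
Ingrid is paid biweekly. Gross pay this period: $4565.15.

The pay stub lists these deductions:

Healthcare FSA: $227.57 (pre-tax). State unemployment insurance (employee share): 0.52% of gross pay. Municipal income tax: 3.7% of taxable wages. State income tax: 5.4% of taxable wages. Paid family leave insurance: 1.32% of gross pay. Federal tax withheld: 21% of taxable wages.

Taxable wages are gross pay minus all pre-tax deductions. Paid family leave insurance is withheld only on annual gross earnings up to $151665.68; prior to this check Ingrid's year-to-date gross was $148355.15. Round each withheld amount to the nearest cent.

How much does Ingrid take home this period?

$2964.53

Healthcare FSA: $227.57
Taxable wages = $4565.15 − $227.57 = $4337.58
State income tax: $4337.58 × 0.054 = $234.23
Municipal income tax: $4337.58 × 0.037 = $160.49
Federal tax withheld: $4337.58 × 0.21 = $910.89
Paid family leave insurance: only $151665.68 − $148355.15 = $3310.53 of this check is subject → $3310.53 × 0.0132 = $43.70
State unemployment insurance (employee share): $4565.15 × 0.0052 = $23.74
Total deductions = $227.57 + $234.23 + $160.49 + $910.89 + $43.70 + $23.74 = $1600.62
Net pay = $4565.15 − $1600.62 = $2964.53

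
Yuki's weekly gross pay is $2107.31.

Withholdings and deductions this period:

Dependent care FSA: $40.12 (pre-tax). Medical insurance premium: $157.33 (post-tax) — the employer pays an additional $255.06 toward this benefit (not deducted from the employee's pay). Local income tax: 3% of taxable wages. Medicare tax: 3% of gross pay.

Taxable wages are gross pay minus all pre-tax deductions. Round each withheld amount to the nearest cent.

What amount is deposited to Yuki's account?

$1784.62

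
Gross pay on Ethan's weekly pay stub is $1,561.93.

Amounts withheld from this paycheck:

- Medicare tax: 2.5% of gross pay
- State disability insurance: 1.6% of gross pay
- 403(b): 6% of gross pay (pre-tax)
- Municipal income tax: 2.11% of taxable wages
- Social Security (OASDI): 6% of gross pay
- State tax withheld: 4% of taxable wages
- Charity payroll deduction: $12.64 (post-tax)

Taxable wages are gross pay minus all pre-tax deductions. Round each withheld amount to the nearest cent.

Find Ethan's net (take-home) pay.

403(b): $1,561.93 × 0.06 = $93.72
Taxable wages = $1,561.93 − $93.72 = $1,468.21
Municipal income tax: $1,468.21 × 0.0211 = $30.98
State tax withheld: $1,468.21 × 0.04 = $58.73
Social Security (OASDI): $1,561.93 × 0.06 = $93.72
State disability insurance: $1,561.93 × 0.016 = $24.99
Medicare tax: $1,561.93 × 0.025 = $39.05
Charity payroll deduction: $12.64
Total deductions = $93.72 + $30.98 + $58.73 + $93.72 + $24.99 + $39.05 + $12.64 = $353.83
Net pay = $1,561.93 − $353.83 = $1,208.10

$1,208.10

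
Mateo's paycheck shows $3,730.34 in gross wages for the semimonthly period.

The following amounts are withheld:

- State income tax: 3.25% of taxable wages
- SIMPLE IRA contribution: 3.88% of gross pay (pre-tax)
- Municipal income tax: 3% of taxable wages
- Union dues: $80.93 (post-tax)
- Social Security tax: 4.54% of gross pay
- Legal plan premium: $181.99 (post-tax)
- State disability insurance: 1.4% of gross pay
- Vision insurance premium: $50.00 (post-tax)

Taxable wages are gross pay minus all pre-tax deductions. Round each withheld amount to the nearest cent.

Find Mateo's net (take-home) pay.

SIMPLE IRA contribution: $3,730.34 × 0.0388 = $144.74
Taxable wages = $3,730.34 − $144.74 = $3,585.60
State income tax: $3,585.60 × 0.0325 = $116.53
Municipal income tax: $3,585.60 × 0.03 = $107.57
Social Security tax: $3,730.34 × 0.0454 = $169.36
State disability insurance: $3,730.34 × 0.014 = $52.22
Legal plan premium: $181.99
Vision insurance premium: $50.00
Union dues: $80.93
Total deductions = $144.74 + $116.53 + $107.57 + $169.36 + $52.22 + $181.99 + $50.00 + $80.93 = $903.34
Net pay = $3,730.34 − $903.34 = $2,827.00

$2,827.00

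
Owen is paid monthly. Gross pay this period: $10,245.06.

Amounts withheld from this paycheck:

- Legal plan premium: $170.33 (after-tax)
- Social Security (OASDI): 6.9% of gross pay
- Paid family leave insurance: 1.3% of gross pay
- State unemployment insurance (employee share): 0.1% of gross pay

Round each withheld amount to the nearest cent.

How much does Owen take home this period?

$9,224.38

Paid family leave insurance: $10,245.06 × 0.013 = $133.19
Social Security (OASDI): $10,245.06 × 0.069 = $706.91
State unemployment insurance (employee share): $10,245.06 × 0.001 = $10.25
Legal plan premium: $170.33
Total deductions = $133.19 + $706.91 + $10.25 + $170.33 = $1,020.68
Net pay = $10,245.06 − $1,020.68 = $9,224.38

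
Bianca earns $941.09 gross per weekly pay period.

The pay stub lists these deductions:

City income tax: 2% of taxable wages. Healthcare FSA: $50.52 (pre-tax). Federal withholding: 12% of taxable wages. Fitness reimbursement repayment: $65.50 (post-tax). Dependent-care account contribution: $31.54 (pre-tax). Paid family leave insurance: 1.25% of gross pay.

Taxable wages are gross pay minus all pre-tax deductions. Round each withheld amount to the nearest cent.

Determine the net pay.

$661.51

Dependent-care account contribution: $31.54
Healthcare FSA: $50.52
Pre-tax total = $31.54 + $50.52 = $82.06
Taxable wages = $941.09 − $82.06 = $859.03
City income tax: $859.03 × 0.02 = $17.18
Federal withholding: $859.03 × 0.12 = $103.08
Paid family leave insurance: $941.09 × 0.0125 = $11.76
Fitness reimbursement repayment: $65.50
Total deductions = $31.54 + $50.52 + $17.18 + $103.08 + $11.76 + $65.50 = $279.58
Net pay = $941.09 − $279.58 = $661.51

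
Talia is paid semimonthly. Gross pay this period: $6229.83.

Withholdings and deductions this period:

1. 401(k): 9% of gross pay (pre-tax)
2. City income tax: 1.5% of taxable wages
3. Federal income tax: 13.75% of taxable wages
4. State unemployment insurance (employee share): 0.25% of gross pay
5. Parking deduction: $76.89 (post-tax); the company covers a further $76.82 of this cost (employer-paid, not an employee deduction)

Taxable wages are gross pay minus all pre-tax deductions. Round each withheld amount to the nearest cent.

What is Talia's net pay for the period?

$4712.14

401(k): $6229.83 × 0.09 = $560.68
Taxable wages = $6229.83 − $560.68 = $5669.15
Federal income tax: $5669.15 × 0.1375 = $779.51
City income tax: $5669.15 × 0.015 = $85.04
State unemployment insurance (employee share): $6229.83 × 0.0025 = $15.57
Parking deduction: $76.89
(Employer's $76.82 toward parking deduction is not withheld from the employee.)
Total deductions = $560.68 + $779.51 + $85.04 + $15.57 + $76.89 = $1517.69
Net pay = $6229.83 − $1517.69 = $4712.14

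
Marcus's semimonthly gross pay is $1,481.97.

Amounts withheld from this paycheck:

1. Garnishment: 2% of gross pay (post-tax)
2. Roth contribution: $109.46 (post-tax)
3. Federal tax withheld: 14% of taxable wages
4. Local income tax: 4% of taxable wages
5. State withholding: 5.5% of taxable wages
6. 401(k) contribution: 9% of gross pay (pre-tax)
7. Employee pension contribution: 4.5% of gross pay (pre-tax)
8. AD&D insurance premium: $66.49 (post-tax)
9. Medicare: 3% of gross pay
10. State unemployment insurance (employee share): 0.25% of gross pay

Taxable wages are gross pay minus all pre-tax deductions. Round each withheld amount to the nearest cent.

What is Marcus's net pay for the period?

$726.90

Employee pension contribution: $1,481.97 × 0.045 = $66.69
401(k) contribution: $1,481.97 × 0.09 = $133.38
Pre-tax total = $66.69 + $133.38 = $200.07
Taxable wages = $1,481.97 − $200.07 = $1,281.90
Federal tax withheld: $1,281.90 × 0.14 = $179.47
Local income tax: $1,281.90 × 0.04 = $51.28
State withholding: $1,281.90 × 0.055 = $70.50
Medicare: $1,481.97 × 0.03 = $44.46
State unemployment insurance (employee share): $1,481.97 × 0.0025 = $3.70
Roth contribution: $109.46
AD&D insurance premium: $66.49
Garnishment: $1,481.97 × 0.02 = $29.64
Total deductions = $66.69 + $133.38 + $179.47 + $51.28 + $70.50 + $44.46 + $3.70 + $109.46 + $66.49 + $29.64 = $755.07
Net pay = $1,481.97 − $755.07 = $726.90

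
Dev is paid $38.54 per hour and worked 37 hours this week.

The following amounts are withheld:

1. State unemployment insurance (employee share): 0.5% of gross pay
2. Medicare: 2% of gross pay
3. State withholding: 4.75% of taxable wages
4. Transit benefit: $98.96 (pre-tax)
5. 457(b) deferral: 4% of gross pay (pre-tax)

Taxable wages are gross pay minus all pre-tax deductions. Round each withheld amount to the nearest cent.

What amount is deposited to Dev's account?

Gross pay: 37 × $38.54 = $1,425.98
457(b) deferral: $1,425.98 × 0.04 = $57.04
Transit benefit: $98.96
Pre-tax total = $57.04 + $98.96 = $156.00
Taxable wages = $1,425.98 − $156.00 = $1,269.98
State withholding: $1,269.98 × 0.0475 = $60.32
State unemployment insurance (employee share): $1,425.98 × 0.005 = $7.13
Medicare: $1,425.98 × 0.02 = $28.52
Total deductions = $57.04 + $98.96 + $60.32 + $7.13 + $28.52 = $251.97
Net pay = $1,425.98 − $251.97 = $1,174.01

$1,174.01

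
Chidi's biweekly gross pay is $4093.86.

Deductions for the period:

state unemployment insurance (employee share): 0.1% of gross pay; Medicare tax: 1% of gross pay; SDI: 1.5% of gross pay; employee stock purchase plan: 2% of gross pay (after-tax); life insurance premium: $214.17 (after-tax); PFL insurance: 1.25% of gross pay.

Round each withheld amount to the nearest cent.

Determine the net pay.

$3640.20

Medicare tax: $4093.86 × 0.01 = $40.94
PFL insurance: $4093.86 × 0.0125 = $51.17
SDI: $4093.86 × 0.015 = $61.41
State unemployment insurance (employee share): $4093.86 × 0.001 = $4.09
Life insurance premium: $214.17
Employee stock purchase plan: $4093.86 × 0.02 = $81.88
Total deductions = $40.94 + $51.17 + $61.41 + $4.09 + $214.17 + $81.88 = $453.66
Net pay = $4093.86 − $453.66 = $3640.20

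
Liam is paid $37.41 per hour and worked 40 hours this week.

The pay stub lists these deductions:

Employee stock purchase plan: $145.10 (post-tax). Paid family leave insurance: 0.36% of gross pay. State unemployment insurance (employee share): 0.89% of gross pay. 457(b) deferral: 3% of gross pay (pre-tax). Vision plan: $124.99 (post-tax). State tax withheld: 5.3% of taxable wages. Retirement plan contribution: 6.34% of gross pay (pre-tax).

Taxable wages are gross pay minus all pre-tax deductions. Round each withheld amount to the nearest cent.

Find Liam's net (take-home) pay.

Gross pay: 40 × $37.41 = $1,496.40
Retirement plan contribution: $1,496.40 × 0.0634 = $94.87
457(b) deferral: $1,496.40 × 0.03 = $44.89
Pre-tax total = $94.87 + $44.89 = $139.76
Taxable wages = $1,496.40 − $139.76 = $1,356.64
State tax withheld: $1,356.64 × 0.053 = $71.90
State unemployment insurance (employee share): $1,496.40 × 0.0089 = $13.32
Paid family leave insurance: $1,496.40 × 0.0036 = $5.39
Employee stock purchase plan: $145.10
Vision plan: $124.99
Total deductions = $94.87 + $44.89 + $71.90 + $13.32 + $5.39 + $145.10 + $124.99 = $500.46
Net pay = $1,496.40 − $500.46 = $995.94

$995.94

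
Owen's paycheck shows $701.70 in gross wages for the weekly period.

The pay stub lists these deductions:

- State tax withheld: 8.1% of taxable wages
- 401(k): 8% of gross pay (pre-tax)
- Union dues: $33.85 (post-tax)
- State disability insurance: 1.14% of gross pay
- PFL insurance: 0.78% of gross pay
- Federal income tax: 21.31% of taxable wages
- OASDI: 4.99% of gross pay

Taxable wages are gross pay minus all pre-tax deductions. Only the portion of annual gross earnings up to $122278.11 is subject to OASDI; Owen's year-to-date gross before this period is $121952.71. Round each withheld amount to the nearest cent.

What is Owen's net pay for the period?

$392.14

401(k): $701.70 × 0.08 = $56.14
Taxable wages = $701.70 − $56.14 = $645.56
Federal income tax: $645.56 × 0.2131 = $137.57
State tax withheld: $645.56 × 0.081 = $52.29
PFL insurance: $701.70 × 0.0078 = $5.47
OASDI: only $122278.11 − $121952.71 = $325.40 of this check is subject → $325.40 × 0.0499 = $16.24
State disability insurance: $701.70 × 0.0114 = $8.00
Union dues: $33.85
Total deductions = $56.14 + $137.57 + $52.29 + $5.47 + $16.24 + $8.00 + $33.85 = $309.56
Net pay = $701.70 − $309.56 = $392.14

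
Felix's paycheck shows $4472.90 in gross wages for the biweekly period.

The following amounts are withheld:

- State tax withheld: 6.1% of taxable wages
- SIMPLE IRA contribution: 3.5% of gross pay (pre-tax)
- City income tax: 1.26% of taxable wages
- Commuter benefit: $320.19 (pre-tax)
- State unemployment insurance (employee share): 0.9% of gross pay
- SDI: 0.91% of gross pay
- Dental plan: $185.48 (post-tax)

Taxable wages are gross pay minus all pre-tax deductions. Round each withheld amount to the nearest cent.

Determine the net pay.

$3435.60

Commuter benefit: $320.19
SIMPLE IRA contribution: $4472.90 × 0.035 = $156.55
Pre-tax total = $320.19 + $156.55 = $476.74
Taxable wages = $4472.90 − $476.74 = $3996.16
State tax withheld: $3996.16 × 0.061 = $243.77
City income tax: $3996.16 × 0.0126 = $50.35
SDI: $4472.90 × 0.0091 = $40.70
State unemployment insurance (employee share): $4472.90 × 0.009 = $40.26
Dental plan: $185.48
Total deductions = $320.19 + $156.55 + $243.77 + $50.35 + $40.70 + $40.26 + $185.48 = $1037.30
Net pay = $4472.90 − $1037.30 = $3435.60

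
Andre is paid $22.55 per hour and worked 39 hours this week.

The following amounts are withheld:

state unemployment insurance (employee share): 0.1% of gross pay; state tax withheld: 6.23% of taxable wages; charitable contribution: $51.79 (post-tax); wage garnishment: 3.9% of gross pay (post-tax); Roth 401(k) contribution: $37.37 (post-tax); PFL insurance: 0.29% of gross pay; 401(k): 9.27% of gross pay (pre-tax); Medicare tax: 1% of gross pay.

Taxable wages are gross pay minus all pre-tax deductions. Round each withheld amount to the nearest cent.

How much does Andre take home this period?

$612.53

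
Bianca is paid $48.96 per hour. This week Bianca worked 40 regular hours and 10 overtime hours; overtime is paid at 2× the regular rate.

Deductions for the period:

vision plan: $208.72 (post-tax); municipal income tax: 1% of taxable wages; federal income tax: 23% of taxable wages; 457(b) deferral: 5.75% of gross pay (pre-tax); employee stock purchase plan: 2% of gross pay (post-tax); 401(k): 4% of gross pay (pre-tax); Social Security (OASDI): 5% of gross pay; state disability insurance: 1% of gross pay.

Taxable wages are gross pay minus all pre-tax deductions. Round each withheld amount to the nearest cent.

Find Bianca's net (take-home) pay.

Regular pay: 40 × $48.96 = $1,958.40
Overtime pay: 10 × $48.96 × 2 = $979.20
Gross pay = $1,958.40 + $979.20 = $2,937.60
401(k): $2,937.60 × 0.04 = $117.50
457(b) deferral: $2,937.60 × 0.0575 = $168.91
Pre-tax total = $117.50 + $168.91 = $286.41
Taxable wages = $2,937.60 − $286.41 = $2,651.19
Federal income tax: $2,651.19 × 0.23 = $609.77
Municipal income tax: $2,651.19 × 0.01 = $26.51
Social Security (OASDI): $2,937.60 × 0.05 = $146.88
State disability insurance: $2,937.60 × 0.01 = $29.38
Vision plan: $208.72
Employee stock purchase plan: $2,937.60 × 0.02 = $58.75
Total deductions = $117.50 + $168.91 + $609.77 + $26.51 + $146.88 + $29.38 + $208.72 + $58.75 = $1,366.42
Net pay = $2,937.60 − $1,366.42 = $1,571.18

$1,571.18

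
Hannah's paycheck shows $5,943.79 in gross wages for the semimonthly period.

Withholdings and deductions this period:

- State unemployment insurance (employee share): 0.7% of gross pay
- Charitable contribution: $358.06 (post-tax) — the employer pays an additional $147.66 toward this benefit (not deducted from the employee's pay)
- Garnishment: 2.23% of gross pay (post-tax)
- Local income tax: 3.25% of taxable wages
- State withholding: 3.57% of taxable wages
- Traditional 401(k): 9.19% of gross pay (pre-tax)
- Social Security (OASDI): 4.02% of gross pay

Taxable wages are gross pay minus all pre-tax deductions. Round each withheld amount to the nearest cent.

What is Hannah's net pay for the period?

Traditional 401(k): $5,943.79 × 0.0919 = $546.23
Taxable wages = $5,943.79 − $546.23 = $5,397.56
Local income tax: $5,397.56 × 0.0325 = $175.42
State withholding: $5,397.56 × 0.0357 = $192.69
State unemployment insurance (employee share): $5,943.79 × 0.007 = $41.61
Social Security (OASDI): $5,943.79 × 0.0402 = $238.94
Garnishment: $5,943.79 × 0.0223 = $132.55
Charitable contribution: $358.06
(Employer's $147.66 toward charitable contribution is not withheld from the employee.)
Total deductions = $546.23 + $175.42 + $192.69 + $41.61 + $238.94 + $132.55 + $358.06 = $1,685.50
Net pay = $5,943.79 − $1,685.50 = $4,258.29

$4,258.29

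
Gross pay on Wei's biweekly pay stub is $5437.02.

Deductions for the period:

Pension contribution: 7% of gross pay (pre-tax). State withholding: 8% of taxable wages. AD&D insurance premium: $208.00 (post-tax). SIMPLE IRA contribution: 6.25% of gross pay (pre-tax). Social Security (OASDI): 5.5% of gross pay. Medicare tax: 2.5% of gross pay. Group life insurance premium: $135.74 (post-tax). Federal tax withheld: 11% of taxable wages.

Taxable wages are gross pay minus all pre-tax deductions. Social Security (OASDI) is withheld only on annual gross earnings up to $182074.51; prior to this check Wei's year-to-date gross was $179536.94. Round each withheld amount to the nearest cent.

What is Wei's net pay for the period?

Pension contribution: $5437.02 × 0.07 = $380.59
SIMPLE IRA contribution: $5437.02 × 0.0625 = $339.81
Pre-tax total = $380.59 + $339.81 = $720.40
Taxable wages = $5437.02 − $720.40 = $4716.62
State withholding: $4716.62 × 0.08 = $377.33
Federal tax withheld: $4716.62 × 0.11 = $518.83
Medicare tax: $5437.02 × 0.025 = $135.93
Social Security (OASDI): only $182074.51 − $179536.94 = $2537.57 of this check is subject → $2537.57 × 0.055 = $139.57
Group life insurance premium: $135.74
AD&D insurance premium: $208.00
Total deductions = $380.59 + $339.81 + $377.33 + $518.83 + $135.93 + $139.57 + $135.74 + $208.00 = $2235.80
Net pay = $5437.02 − $2235.80 = $3201.22

$3201.22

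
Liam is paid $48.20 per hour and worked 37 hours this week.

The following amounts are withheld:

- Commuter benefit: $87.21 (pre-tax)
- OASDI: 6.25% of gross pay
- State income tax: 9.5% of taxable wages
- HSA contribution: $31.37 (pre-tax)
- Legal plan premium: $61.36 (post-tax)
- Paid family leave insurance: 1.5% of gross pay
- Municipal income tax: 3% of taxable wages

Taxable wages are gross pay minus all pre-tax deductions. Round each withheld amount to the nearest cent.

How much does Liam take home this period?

Gross pay: 37 × $48.20 = $1783.40
Commuter benefit: $87.21
HSA contribution: $31.37
Pre-tax total = $87.21 + $31.37 = $118.58
Taxable wages = $1783.40 − $118.58 = $1664.82
State income tax: $1664.82 × 0.095 = $158.16
Municipal income tax: $1664.82 × 0.03 = $49.94
Paid family leave insurance: $1783.40 × 0.015 = $26.75
OASDI: $1783.40 × 0.0625 = $111.46
Legal plan premium: $61.36
Total deductions = $87.21 + $31.37 + $158.16 + $49.94 + $26.75 + $111.46 + $61.36 = $526.25
Net pay = $1783.40 − $526.25 = $1257.15

$1257.15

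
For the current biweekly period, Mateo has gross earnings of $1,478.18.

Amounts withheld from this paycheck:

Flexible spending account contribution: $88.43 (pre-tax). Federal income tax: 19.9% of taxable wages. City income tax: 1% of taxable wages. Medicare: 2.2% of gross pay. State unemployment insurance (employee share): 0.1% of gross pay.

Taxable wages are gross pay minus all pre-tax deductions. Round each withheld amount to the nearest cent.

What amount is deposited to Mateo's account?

$1,065.29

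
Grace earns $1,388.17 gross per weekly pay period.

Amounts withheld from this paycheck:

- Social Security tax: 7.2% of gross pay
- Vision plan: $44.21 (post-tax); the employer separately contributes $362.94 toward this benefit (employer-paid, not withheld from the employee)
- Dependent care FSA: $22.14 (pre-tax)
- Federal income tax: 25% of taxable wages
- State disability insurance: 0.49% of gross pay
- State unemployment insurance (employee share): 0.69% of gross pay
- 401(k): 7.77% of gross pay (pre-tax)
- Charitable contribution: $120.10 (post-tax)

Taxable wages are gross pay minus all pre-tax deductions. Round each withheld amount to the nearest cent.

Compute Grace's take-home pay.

Dependent care FSA: $22.14
401(k): $1,388.17 × 0.0777 = $107.86
Pre-tax total = $22.14 + $107.86 = $130.00
Taxable wages = $1,388.17 − $130.00 = $1,258.17
Federal income tax: $1,258.17 × 0.25 = $314.54
State disability insurance: $1,388.17 × 0.0049 = $6.80
State unemployment insurance (employee share): $1,388.17 × 0.0069 = $9.58
Social Security tax: $1,388.17 × 0.072 = $99.95
Vision plan: $44.21
Charitable contribution: $120.10
(Employer's $362.94 toward vision plan is not withheld from the employee.)
Total deductions = $22.14 + $107.86 + $314.54 + $6.80 + $9.58 + $99.95 + $44.21 + $120.10 = $725.18
Net pay = $1,388.17 − $725.18 = $662.99

$662.99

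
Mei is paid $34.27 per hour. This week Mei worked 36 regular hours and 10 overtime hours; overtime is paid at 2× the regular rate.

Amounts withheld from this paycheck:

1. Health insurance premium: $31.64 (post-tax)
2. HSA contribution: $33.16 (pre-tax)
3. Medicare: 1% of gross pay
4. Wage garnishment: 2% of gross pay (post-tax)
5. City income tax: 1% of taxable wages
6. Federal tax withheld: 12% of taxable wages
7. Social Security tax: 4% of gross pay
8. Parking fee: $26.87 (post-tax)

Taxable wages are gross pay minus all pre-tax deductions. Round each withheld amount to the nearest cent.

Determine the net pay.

Regular pay: 36 × $34.27 = $1,233.72
Overtime pay: 10 × $34.27 × 2 = $685.40
Gross pay = $1,233.72 + $685.40 = $1,919.12
HSA contribution: $33.16
Taxable wages = $1,919.12 − $33.16 = $1,885.96
Federal tax withheld: $1,885.96 × 0.12 = $226.32
City income tax: $1,885.96 × 0.01 = $18.86
Medicare: $1,919.12 × 0.01 = $19.19
Social Security tax: $1,919.12 × 0.04 = $76.76
Wage garnishment: $1,919.12 × 0.02 = $38.38
Health insurance premium: $31.64
Parking fee: $26.87
Total deductions = $33.16 + $226.32 + $18.86 + $19.19 + $76.76 + $38.38 + $31.64 + $26.87 = $471.18
Net pay = $1,919.12 − $471.18 = $1,447.94

$1,447.94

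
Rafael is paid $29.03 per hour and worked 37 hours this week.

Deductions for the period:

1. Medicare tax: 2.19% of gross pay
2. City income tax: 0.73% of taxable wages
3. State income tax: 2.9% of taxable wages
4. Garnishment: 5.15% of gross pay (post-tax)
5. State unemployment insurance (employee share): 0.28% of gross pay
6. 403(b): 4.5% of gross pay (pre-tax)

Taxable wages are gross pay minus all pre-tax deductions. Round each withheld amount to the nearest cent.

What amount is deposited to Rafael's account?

Gross pay: 37 × $29.03 = $1074.11
403(b): $1074.11 × 0.045 = $48.33
Taxable wages = $1074.11 − $48.33 = $1025.78
State income tax: $1025.78 × 0.029 = $29.75
City income tax: $1025.78 × 0.0073 = $7.49
Medicare tax: $1074.11 × 0.0219 = $23.52
State unemployment insurance (employee share): $1074.11 × 0.0028 = $3.01
Garnishment: $1074.11 × 0.0515 = $55.32
Total deductions = $48.33 + $29.75 + $7.49 + $23.52 + $3.01 + $55.32 = $167.42
Net pay = $1074.11 − $167.42 = $906.69

$906.69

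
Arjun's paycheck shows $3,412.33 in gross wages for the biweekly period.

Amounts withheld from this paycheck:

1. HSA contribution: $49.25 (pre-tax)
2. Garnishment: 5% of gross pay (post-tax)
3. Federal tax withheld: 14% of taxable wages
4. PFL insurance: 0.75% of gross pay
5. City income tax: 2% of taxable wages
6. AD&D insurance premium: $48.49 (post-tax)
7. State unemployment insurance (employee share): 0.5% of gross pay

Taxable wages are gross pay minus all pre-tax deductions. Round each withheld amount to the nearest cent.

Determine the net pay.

$2,563.23

HSA contribution: $49.25
Taxable wages = $3,412.33 − $49.25 = $3,363.08
Federal tax withheld: $3,363.08 × 0.14 = $470.83
City income tax: $3,363.08 × 0.02 = $67.26
PFL insurance: $3,412.33 × 0.0075 = $25.59
State unemployment insurance (employee share): $3,412.33 × 0.005 = $17.06
AD&D insurance premium: $48.49
Garnishment: $3,412.33 × 0.05 = $170.62
Total deductions = $49.25 + $470.83 + $67.26 + $25.59 + $17.06 + $48.49 + $170.62 = $849.10
Net pay = $3,412.33 − $849.10 = $2,563.23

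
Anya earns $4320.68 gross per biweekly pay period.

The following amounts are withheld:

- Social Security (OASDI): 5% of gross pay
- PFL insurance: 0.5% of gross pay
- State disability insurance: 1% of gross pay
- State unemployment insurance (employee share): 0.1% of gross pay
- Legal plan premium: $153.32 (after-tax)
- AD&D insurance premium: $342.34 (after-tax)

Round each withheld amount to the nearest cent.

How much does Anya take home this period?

PFL insurance: $4320.68 × 0.005 = $21.60
State unemployment insurance (employee share): $4320.68 × 0.001 = $4.32
State disability insurance: $4320.68 × 0.01 = $43.21
Social Security (OASDI): $4320.68 × 0.05 = $216.03
AD&D insurance premium: $342.34
Legal plan premium: $153.32
Total deductions = $21.60 + $4.32 + $43.21 + $216.03 + $342.34 + $153.32 = $780.82
Net pay = $4320.68 − $780.82 = $3539.86

$3539.86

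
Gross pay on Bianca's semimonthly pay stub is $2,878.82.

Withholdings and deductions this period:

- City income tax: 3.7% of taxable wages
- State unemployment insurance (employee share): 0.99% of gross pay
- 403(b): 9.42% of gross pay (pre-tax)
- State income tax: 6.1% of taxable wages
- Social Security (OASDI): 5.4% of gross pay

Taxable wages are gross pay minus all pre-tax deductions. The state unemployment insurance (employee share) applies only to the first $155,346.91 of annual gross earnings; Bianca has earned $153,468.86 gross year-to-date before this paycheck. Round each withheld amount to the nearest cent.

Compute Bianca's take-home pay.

$2,178.04

403(b): $2,878.82 × 0.0942 = $271.18
Taxable wages = $2,878.82 − $271.18 = $2,607.64
State income tax: $2,607.64 × 0.061 = $159.07
City income tax: $2,607.64 × 0.037 = $96.48
State unemployment insurance (employee share): only $155,346.91 − $153,468.86 = $1,878.05 of this check is subject → $1,878.05 × 0.0099 = $18.59
Social Security (OASDI): $2,878.82 × 0.054 = $155.46
Total deductions = $271.18 + $159.07 + $96.48 + $18.59 + $155.46 = $700.78
Net pay = $2,878.82 − $700.78 = $2,178.04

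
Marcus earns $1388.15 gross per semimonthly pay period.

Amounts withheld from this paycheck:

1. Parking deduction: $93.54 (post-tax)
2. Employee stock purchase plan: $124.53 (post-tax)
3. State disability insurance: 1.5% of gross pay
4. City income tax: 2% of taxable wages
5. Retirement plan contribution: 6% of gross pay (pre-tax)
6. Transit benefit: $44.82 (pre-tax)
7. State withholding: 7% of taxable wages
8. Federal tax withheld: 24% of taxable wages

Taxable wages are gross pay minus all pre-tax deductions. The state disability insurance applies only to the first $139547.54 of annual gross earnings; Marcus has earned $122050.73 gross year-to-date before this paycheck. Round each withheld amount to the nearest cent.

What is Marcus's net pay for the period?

$605.34

Transit benefit: $44.82
Retirement plan contribution: $1388.15 × 0.06 = $83.29
Pre-tax total = $44.82 + $83.29 = $128.11
Taxable wages = $1388.15 − $128.11 = $1260.04
State withholding: $1260.04 × 0.07 = $88.20
City income tax: $1260.04 × 0.02 = $25.20
Federal tax withheld: $1260.04 × 0.24 = $302.41
State disability insurance: cap not yet reached, full $1388.15 is subject → $1388.15 × 0.015 = $20.82
Parking deduction: $93.54
Employee stock purchase plan: $124.53
Total deductions = $44.82 + $83.29 + $88.20 + $25.20 + $302.41 + $20.82 + $93.54 + $124.53 = $782.81
Net pay = $1388.15 − $782.81 = $605.34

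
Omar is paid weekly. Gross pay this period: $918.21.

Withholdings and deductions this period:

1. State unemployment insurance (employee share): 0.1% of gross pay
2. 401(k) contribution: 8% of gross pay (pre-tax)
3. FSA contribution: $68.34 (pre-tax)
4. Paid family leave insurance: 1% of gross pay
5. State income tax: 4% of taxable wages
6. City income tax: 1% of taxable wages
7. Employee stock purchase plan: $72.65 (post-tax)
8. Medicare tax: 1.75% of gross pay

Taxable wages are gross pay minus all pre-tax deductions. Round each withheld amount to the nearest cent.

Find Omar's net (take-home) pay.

$638.77

FSA contribution: $68.34
401(k) contribution: $918.21 × 0.08 = $73.46
Pre-tax total = $68.34 + $73.46 = $141.80
Taxable wages = $918.21 − $141.80 = $776.41
City income tax: $776.41 × 0.01 = $7.76
State income tax: $776.41 × 0.04 = $31.06
Paid family leave insurance: $918.21 × 0.01 = $9.18
Medicare tax: $918.21 × 0.0175 = $16.07
State unemployment insurance (employee share): $918.21 × 0.001 = $0.92
Employee stock purchase plan: $72.65
Total deductions = $68.34 + $73.46 + $7.76 + $31.06 + $9.18 + $16.07 + $0.92 + $72.65 = $279.44
Net pay = $918.21 − $279.44 = $638.77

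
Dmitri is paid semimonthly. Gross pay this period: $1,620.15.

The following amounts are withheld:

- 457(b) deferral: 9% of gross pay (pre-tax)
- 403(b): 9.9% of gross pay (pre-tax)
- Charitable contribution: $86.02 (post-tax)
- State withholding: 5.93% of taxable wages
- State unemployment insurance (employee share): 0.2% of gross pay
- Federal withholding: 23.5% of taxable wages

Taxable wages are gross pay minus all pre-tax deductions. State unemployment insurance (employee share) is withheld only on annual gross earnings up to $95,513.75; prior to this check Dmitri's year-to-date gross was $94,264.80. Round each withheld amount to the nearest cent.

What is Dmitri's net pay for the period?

457(b) deferral: $1,620.15 × 0.09 = $145.81
403(b): $1,620.15 × 0.099 = $160.39
Pre-tax total = $145.81 + $160.39 = $306.20
Taxable wages = $1,620.15 − $306.20 = $1,313.95
State withholding: $1,313.95 × 0.0593 = $77.92
Federal withholding: $1,313.95 × 0.235 = $308.78
State unemployment insurance (employee share): only $95,513.75 − $94,264.80 = $1,248.95 of this check is subject → $1,248.95 × 0.002 = $2.50
Charitable contribution: $86.02
Total deductions = $145.81 + $160.39 + $77.92 + $308.78 + $2.50 + $86.02 = $781.42
Net pay = $1,620.15 − $781.42 = $838.73

$838.73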